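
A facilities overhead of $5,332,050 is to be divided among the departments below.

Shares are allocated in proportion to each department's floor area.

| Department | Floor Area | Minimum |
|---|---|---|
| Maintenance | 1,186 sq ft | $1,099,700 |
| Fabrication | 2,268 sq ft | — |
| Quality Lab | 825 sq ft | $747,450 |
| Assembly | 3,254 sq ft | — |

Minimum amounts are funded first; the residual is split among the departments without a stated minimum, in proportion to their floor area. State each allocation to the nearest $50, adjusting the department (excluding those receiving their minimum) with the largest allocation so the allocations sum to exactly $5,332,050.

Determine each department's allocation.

Guaranteed amounts: Maintenance $1,099,700; Quality Lab $747,450. Remaining pool $3,484,900.
Remaining pool split over remaining floor area 5,522: Fabrication 1,431,320.75 → $1,431,300; Assembly 2,053,579.25 → $2,053,600.

Maintenance: $1,099,700; Fabrication: $1,431,300; Quality Lab: $747,450; Assembly: $2,053,600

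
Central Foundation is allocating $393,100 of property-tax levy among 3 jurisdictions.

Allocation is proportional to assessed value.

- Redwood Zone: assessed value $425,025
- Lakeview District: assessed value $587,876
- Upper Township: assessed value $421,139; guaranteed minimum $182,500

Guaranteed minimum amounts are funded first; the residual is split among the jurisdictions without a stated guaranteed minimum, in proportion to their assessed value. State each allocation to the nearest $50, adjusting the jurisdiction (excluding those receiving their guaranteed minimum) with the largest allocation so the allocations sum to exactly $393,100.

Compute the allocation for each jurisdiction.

Redwood Zone: $88,350; Lakeview District: $122,250; Upper Township: $182,500

Minimums first: Upper Township $182,500. Balance $210,600.
Balance split over remaining assessed value 1,012,901: Redwood Zone 88,370.20 → $88,350; Lakeview District 122,229.80 → $122,250.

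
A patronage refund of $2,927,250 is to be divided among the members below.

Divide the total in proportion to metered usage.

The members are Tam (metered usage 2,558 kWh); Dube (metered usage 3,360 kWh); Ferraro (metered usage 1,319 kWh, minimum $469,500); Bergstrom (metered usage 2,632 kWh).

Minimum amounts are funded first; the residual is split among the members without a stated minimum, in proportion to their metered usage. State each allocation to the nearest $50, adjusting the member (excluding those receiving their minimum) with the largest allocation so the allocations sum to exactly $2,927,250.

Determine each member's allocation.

Tam: $735,300; Dube: $965,850; Ferraro: $469,500; Bergstrom: $756,600

Fund the minimums — Ferraro $469,500. Residual $2,457,750.
Residual split over remaining metered usage 8,550: Tam 735,312.81 → $735,300; Dube 965,852.63 → $965,850; Bergstrom 756,584.56 → $756,600.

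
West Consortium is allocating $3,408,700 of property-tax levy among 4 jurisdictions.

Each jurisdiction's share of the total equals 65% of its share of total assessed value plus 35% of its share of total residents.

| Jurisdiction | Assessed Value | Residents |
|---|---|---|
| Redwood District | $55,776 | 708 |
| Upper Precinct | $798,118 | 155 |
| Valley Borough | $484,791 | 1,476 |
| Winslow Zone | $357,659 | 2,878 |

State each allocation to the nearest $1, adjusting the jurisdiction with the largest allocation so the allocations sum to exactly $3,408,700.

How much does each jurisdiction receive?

Redwood District: $234,759 | Upper Precinct: $1,077,896 | Valley Borough: $970,740 | Winslow Zone: $1,125,305

Assessed value total 1,696,344; residents total 5,217.
Composite weights (65% assessed value + 35% residents): Redwood District 0.0689; Upper Precinct 0.3162; Valley Borough 0.2848; Winslow Zone 0.3301.
Unrounded shares: Redwood District 234,759.36; Upper Precinct 1,077,896.23; Valley Borough 970,740.45; Winslow Zone 1,125,303.96.
Rounded to nearest $1: Redwood District $234,759; Upper Precinct $1,077,896; Valley Borough $970,740; Winslow Zone $1,125,304. Sum = $3,408,699.
Difference $3,408,700 − $3,408,699 = +$1 applied to largest allocation (Winslow Zone): Winslow Zone becomes $1,125,305.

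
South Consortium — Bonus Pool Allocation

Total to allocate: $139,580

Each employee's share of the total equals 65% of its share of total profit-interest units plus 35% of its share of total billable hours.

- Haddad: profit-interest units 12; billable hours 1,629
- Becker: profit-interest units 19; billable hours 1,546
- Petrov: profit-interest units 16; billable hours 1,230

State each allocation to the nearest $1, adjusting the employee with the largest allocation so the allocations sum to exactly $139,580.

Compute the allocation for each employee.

Profit-interest units total 47; billable hours total 4,405.
Combined weights (65% profit-interest units + 35% billable hours): Haddad 0.2954; Becker 0.3856; Petrov 0.3190.
Raw shares: Haddad 41,230.52; Becker 53,822.56; Petrov 44,526.92.
After rounding ($1): Haddad $41,231; Becker $53,823; Petrov $44,527. Sum = $139,581.
Difference $139,580 − $139,581 = −$1 applied to largest allocation (Becker): Becker becomes $53,822.

Haddad: $41,231 | Becker: $53,822 | Petrov: $44,527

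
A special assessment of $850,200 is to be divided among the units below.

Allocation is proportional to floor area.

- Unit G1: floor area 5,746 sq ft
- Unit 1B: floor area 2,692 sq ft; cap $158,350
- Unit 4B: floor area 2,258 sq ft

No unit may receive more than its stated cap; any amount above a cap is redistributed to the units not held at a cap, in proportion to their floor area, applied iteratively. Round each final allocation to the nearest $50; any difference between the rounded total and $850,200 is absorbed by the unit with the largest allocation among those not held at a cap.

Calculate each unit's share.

Total floor area = 10,696.
Unconstrained shares: Unit G1 456,736.09; Unit 1B 213,980.78; Unit 4B 179,483.13.
Held at cap: Unit 1B ($158,350); balance $691,850 reallocated over remaining floor area 8,004.
Redistributed shares: Unit G1 496,672.93 → $496,650; Unit 4B 195,177.07 → $195,200.

Unit G1: $496,650; Unit 1B: $158,350; Unit 4B: $195,200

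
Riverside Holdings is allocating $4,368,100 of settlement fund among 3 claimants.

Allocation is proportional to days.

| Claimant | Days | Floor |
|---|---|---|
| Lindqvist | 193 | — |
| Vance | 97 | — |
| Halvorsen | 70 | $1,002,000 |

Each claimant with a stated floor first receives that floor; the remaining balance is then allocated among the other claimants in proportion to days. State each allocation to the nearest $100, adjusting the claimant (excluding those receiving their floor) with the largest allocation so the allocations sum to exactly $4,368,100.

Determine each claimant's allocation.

Lindqvist: $2,240,200; Vance: $1,125,900; Halvorsen: $1,002,000

Minimums first: Halvorsen $1,002,000. Balance $3,366,100.
Balance split over remaining days 290: Lindqvist 2,240,197.59 → $2,240,200; Vance 1,125,902.41 → $1,125,900.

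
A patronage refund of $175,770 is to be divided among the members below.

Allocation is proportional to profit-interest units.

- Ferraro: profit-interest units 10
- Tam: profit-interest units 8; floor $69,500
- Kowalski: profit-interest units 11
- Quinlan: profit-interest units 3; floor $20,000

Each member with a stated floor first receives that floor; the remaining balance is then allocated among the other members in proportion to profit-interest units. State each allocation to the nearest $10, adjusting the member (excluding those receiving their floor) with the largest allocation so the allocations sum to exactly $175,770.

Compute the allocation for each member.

Minimums first: Tam $69,500; Quinlan $20,000. Residual $86,270.
Residual split over remaining profit-interest units 21: Ferraro 41,080.95 → $41,080; Kowalski 45,189.05 → $45,190.

Ferraro: $41,080 | Tam: $69,500 | Kowalski: $45,190 | Quinlan: $20,000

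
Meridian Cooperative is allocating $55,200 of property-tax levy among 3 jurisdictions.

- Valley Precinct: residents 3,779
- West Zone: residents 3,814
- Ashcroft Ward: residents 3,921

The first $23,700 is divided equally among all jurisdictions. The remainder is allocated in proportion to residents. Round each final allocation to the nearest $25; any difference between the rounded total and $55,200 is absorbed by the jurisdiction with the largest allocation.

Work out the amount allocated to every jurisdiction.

First tranche $23,700 split equally: $7,900 each.
Remainder $31,500 by residents (total 11,514): Valley Precinct 10,338.59 → $10,350; West Zone 10,434.34 → $10,425; Ashcroft Ward 10,727.07 → $10,725.
Totals: Valley Precinct $7,900 + $10,350 = $18,250; West Zone $7,900 + $10,425 = $18,325; Ashcroft Ward $7,900 + $10,725 = $18,625.

Valley Precinct: $18,250 | West Zone: $18,325 | Ashcroft Ward: $18,625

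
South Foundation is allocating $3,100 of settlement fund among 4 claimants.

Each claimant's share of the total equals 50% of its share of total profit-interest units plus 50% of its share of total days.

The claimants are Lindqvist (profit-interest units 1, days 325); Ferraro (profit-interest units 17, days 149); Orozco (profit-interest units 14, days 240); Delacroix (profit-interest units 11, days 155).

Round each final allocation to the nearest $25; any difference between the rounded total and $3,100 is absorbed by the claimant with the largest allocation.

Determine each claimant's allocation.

Profit-interest units total 43; days total 869.
Combined weights (50% profit-interest units + 50% days): Lindqvist 0.1986; Ferraro 0.2834; Orozco 0.3009; Delacroix 0.2171.
Pro-rata amounts: Lindqvist 615.74; Ferraro 878.56; Orozco 932.73; Delacroix 672.98.
Rounded to nearest $25: Lindqvist $625; Ferraro $875; Orozco $925; Delacroix $675. Sum = $3,100.
No rounding difference to absorb.

Lindqvist: $625 | Ferraro: $875 | Orozco: $925 | Delacroix: $675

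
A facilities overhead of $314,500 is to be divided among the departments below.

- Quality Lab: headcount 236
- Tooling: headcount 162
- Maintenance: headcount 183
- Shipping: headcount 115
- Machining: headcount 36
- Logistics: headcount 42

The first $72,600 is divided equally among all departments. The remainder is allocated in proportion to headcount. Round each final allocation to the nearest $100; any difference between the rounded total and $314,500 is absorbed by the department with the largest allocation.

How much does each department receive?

Quality Lab: $85,900 | Tooling: $62,700 | Maintenance: $69,300 | Shipping: $48,000 | Machining: $23,400 | Logistics: $25,200

Equal tier: $72,600 ÷ 6 = $12,100 apiece.
Remainder $241,900 by headcount (total 774): Quality Lab 73,757.62 → $73,800; Tooling 50,630.23 → $50,600; Maintenance 57,193.41 → $57,200; Shipping 35,941.21 → $35,900; Machining 11,251.16 → $11,300; Logistics 13,126.36 → $13,100.
Totals: Quality Lab $12,100 + $73,800 = $85,900; Tooling $12,100 + $50,600 = $62,700; Maintenance $12,100 + $57,200 = $69,300; Shipping $12,100 + $35,900 = $48,000; Machining $12,100 + $11,300 = $23,400; Logistics $12,100 + $13,100 = $25,200.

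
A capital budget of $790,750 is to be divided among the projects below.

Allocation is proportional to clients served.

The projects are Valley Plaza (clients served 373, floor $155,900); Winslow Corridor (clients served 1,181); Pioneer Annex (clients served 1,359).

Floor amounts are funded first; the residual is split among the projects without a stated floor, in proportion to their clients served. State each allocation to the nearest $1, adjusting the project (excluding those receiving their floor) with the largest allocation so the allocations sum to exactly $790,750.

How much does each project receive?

Guaranteed amounts: Valley Plaza $155,900. Residual $634,850.
Residual split over remaining clients served 2,540: Winslow Corridor 295,180.26 → $295,180; Pioneer Annex 339,669.74 → $339,670.

Valley Plaza: $155,900 | Winslow Corridor: $295,180 | Pioneer Annex: $339,670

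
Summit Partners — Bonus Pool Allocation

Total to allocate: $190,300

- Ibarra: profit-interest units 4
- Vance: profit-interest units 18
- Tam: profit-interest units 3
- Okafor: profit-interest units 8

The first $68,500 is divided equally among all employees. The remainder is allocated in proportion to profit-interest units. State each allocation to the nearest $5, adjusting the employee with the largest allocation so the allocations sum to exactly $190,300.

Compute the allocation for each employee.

Ibarra: $31,890; Vance: $83,560; Tam: $28,200; Okafor: $46,650

$68,500 shared equally gives $17,125 per employee.
Remainder $121,800 by profit-interest units (total 33): Ibarra 14,763.64 → $14,765; Vance 66,436.36 → $66,435; Tam 11,072.73 → $11,075; Okafor 29,527.27 → $29,525.
Totals: Ibarra $17,125 + $14,765 = $31,890; Vance $17,125 + $66,435 = $83,560; Tam $17,125 + $11,075 = $28,200; Okafor $17,125 + $29,525 = $46,650.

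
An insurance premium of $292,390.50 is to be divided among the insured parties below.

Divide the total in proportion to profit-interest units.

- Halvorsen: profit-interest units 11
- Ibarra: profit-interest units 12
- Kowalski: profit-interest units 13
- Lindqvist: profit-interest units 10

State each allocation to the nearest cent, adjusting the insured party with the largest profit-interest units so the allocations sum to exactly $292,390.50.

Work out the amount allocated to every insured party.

Profit-interest units total: 11 + 12 + 13 + 10 = 46.
Pro-rata amounts: Halvorsen 69,919.4674; Ibarra 76,275.7826; Kowalski 82,632.0978; Lindqvist 63,563.1522.
At nearest cent: Halvorsen $69,919.47; Ibarra $76,275.78; Kowalski $82,632.10; Lindqvist $63,563.15. Sum = $292,390.50.
Rounded total matches; no reconciliation needed.

Halvorsen: $69,919.47 · Ibarra: $76,275.78 · Kowalski: $82,632.10 · Lindqvist: $63,563.15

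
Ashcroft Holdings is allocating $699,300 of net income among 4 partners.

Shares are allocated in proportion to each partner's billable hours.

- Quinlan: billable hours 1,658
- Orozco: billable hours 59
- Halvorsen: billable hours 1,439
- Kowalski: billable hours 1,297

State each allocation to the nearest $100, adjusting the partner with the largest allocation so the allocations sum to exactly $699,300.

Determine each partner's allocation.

Quinlan: $260,300; Orozco: $9,300; Halvorsen: $226,000; Kowalski: $203,700

Billable hours total: 4,453.
Unrounded shares: Quinlan 1,658/4,453 × $699,300 = 260,372.65; Orozco 59/4,453 × $699,300 = 9,265.37; Halvorsen 1,439/4,453 × $699,300 = 225,980.84; Kowalski 1,297/4,453 × $699,300 = 203,681.14.
After rounding ($100): Quinlan $260,400; Orozco $9,300; Halvorsen $226,000; Kowalski $203,700. Sum = $699,400.
Difference $699,300 − $699,400 = −$100 applied to largest allocation (Quinlan): Quinlan becomes $260,300.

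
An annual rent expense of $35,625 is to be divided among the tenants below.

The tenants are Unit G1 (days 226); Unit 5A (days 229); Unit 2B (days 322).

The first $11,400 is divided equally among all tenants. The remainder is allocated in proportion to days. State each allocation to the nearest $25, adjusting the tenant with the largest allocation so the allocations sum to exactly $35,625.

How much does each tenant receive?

$11,400 shared equally gives $3,800 per tenant.
Remainder $24,225 by days (total 777): Unit G1 7,046.14 → $7,050; Unit 5A 7,139.67 → $7,150; Unit 2B 10,039.19 → $10,050.
Rounding difference −$25 on remainder applied to Unit 2B.
Totals: Unit G1 $3,800 + $7,050 = $10,850; Unit 5A $3,800 + $7,150 = $10,950; Unit 2B $3,800 + $10,025 = $13,825.

Unit G1: $10,850 · Unit 5A: $10,950 · Unit 2B: $13,825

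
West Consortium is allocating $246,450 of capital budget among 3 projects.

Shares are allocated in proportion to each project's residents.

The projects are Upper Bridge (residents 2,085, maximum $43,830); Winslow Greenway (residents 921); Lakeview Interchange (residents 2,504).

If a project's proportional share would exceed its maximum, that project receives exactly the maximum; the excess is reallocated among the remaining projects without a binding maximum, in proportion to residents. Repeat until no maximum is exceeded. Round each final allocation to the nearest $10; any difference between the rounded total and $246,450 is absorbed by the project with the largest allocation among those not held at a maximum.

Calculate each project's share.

Upper Bridge: $43,830 · Winslow Greenway: $54,490 · Lakeview Interchange: $148,130

Total residents = 5,510.
Proportional shares (ignoring caps): Upper Bridge 93,257.40; Winslow Greenway 41,194.27; Lakeview Interchange 111,998.33.
Held at cap: Upper Bridge ($43,830); residual $202,620 reallocated over remaining residents 3,425.
Shares after redistribution: Winslow Greenway 54,485.55 → $54,490; Lakeview Interchange 148,134.45 → $148,130.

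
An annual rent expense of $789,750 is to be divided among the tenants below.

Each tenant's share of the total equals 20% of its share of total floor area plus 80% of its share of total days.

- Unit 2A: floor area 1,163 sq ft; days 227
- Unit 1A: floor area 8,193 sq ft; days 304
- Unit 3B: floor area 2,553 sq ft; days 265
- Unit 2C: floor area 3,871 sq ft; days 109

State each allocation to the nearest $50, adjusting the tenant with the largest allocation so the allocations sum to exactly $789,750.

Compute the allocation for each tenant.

Totals — floor area 15,780, days 905.
Combined weights (20% floor area + 80% days): Unit 2A 0.2154; Unit 1A 0.3726; Unit 3B 0.2666; Unit 2C 0.1454.
Pro-rata amounts: Unit 2A 170,114.65; Unit 1A 294,236.83; Unit 3B 210,556.48; Unit 2C 114,842.05.
After rounding ($50): Unit 2A $170,100; Unit 1A $294,250; Unit 3B $210,550; Unit 2C $114,850. Sum = $789,750.
Sum already equals the total — no adjustment.

Unit 2A: $170,100 · Unit 1A: $294,250 · Unit 3B: $210,550 · Unit 2C: $114,850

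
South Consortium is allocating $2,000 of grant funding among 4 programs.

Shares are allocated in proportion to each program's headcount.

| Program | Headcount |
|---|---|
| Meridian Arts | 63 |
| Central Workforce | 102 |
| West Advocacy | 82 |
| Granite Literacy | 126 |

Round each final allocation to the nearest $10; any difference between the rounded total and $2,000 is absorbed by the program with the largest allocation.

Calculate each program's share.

Meridian Arts: $340 | Central Workforce: $550 | West Advocacy: $440 | Granite Literacy: $670

Headcount total: 373.
Pro-rata amounts: Meridian Arts 63/373 × $2,000 = 337.80; Central Workforce 102/373 × $2,000 = 546.92; West Advocacy 82/373 × $2,000 = 439.68; Granite Literacy 126/373 × $2,000 = 675.60.
Rounded to nearest $10: Meridian Arts $340; Central Workforce $550; West Advocacy $440; Granite Literacy $680. Sum = $2,010.
Difference $2,000 − $2,010 = −$10 applied to largest allocation (Granite Literacy): Granite Literacy becomes $670.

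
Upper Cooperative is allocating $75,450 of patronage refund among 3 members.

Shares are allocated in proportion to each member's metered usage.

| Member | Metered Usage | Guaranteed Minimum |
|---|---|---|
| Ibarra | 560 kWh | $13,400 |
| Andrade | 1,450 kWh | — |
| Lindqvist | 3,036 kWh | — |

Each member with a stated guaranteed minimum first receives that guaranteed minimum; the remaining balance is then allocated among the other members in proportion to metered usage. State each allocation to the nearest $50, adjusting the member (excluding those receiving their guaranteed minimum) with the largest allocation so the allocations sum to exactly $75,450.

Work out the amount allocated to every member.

Minimums first: Ibarra $13,400. Residual $62,050.
Residual split over remaining metered usage 4,486: Andrade 20,056.29 → $20,050; Lindqvist 41,993.71 → $42,000.

Ibarra: $13,400 · Andrade: $20,050 · Lindqvist: $42,000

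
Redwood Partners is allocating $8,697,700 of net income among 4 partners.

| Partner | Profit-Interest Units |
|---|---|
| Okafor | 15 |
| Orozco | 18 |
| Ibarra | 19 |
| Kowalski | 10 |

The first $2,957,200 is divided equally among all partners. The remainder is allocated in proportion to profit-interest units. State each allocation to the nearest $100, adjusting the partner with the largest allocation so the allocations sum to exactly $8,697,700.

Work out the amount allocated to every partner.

Okafor: $2,128,100 · Orozco: $2,405,900 · Ibarra: $2,498,500 · Kowalski: $1,665,200

Equal tier: $2,957,200 ÷ 4 = $739,300 apiece.
Remainder $5,740,500 by profit-interest units (total 62): Okafor 1,388,830.65 → $1,388,800; Orozco 1,666,596.77 → $1,666,600; Ibarra 1,759,185.48 → $1,759,200; Kowalski 925,887.10 → $925,900.
Totals: Okafor $739,300 + $1,388,800 = $2,128,100; Orozco $739,300 + $1,666,600 = $2,405,900; Ibarra $739,300 + $1,759,200 = $2,498,500; Kowalski $739,300 + $925,900 = $1,665,200.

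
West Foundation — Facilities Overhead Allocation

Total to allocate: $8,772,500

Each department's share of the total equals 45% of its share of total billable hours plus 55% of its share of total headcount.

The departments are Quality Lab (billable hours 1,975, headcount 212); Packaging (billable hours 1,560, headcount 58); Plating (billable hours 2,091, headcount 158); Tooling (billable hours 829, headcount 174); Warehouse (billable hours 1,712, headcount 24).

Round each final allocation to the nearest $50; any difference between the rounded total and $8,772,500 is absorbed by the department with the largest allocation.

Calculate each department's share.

Totals — billable hours 8,167, headcount 626.
Combined weights (45% billable hours + 55% headcount): Quality Lab 0.2951; Packaging 0.1369; Plating 0.2540; Tooling 0.1986; Warehouse 0.1154.
Proportional shares: Quality Lab 2,588,625.002; Packaging 1,201,079.31; Plating 2,228,491.83; Tooling 1,741,807.30; Warehouse 1,012,496.56.
Rounded to nearest $50: Quality Lab $2,588,650; Packaging $1,201,100; Plating $2,228,500; Tooling $1,741,800; Warehouse $1,012,500. Sum = $8,772,550.
Difference $8,772,500 − $8,772,550 = −$50 applied to largest allocation (Quality Lab): Quality Lab becomes $2,588,600.

Quality Lab: $2,588,600; Packaging: $1,201,100; Plating: $2,228,500; Tooling: $1,741,800; Warehouse: $1,012,500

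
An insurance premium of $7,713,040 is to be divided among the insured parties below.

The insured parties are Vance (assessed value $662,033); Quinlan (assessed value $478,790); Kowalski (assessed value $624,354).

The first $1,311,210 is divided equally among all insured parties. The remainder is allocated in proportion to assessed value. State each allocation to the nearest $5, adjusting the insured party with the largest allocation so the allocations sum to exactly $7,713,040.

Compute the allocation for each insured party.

Vance: $2,838,090 · Quinlan: $2,173,515 · Kowalski: $2,701,435

First tranche $1,311,210 split equally: $437,070 each.
Remainder $6,401,830 by assessed value (total 1,765,177): Vance 2,401,018.55 → $2,401,020; Quinlan 1,736,444.67 → $1,736,445; Kowalski 2,264,366.78 → $2,264,365.
Totals: Vance $437,070 + $2,401,020 = $2,838,090; Quinlan $437,070 + $1,736,445 = $2,173,515; Kowalski $437,070 + $2,264,365 = $2,701,435.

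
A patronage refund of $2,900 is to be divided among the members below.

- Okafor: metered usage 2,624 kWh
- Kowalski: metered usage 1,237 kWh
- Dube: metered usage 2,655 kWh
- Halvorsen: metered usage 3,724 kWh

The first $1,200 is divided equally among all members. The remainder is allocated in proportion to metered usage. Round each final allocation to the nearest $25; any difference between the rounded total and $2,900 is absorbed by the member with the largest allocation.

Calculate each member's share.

$1,200 shared equally gives $300 per member.
Remainder $1,700 by metered usage (total 10,240): Okafor 435.62 → $425; Kowalski 205.36 → $200; Dube 440.77 → $450; Halvorsen 618.24 → $625.
Totals: Okafor $300 + $425 = $725; Kowalski $300 + $200 = $500; Dube $300 + $450 = $750; Halvorsen $300 + $625 = $925.

Okafor: $725 | Kowalski: $500 | Dube: $750 | Halvorsen: $925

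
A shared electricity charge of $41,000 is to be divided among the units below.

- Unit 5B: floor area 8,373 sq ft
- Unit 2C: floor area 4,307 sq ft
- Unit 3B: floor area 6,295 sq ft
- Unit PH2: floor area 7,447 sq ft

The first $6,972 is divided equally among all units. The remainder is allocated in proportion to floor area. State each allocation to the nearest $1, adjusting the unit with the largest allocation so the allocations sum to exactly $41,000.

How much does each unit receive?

Unit 5B: $12,526; Unit 2C: $7,290; Unit 3B: $9,850; Unit PH2: $11,334

Equal tier: $6,972 ÷ 4 = $1,743 apiece.
Remainder $34,028 by floor area (total 26,422): Unit 5B 10,783.30 → $10,783; Unit 2C 5,546.84 → $5,547; Unit 3B 8,107.12 → $8,107; Unit PH2 9,590.74 → $9,591.
Totals: Unit 5B $1,743 + $10,783 = $12,526; Unit 2C $1,743 + $5,547 = $7,290; Unit 3B $1,743 + $8,107 = $9,850; Unit PH2 $1,743 + $9,591 = $11,334.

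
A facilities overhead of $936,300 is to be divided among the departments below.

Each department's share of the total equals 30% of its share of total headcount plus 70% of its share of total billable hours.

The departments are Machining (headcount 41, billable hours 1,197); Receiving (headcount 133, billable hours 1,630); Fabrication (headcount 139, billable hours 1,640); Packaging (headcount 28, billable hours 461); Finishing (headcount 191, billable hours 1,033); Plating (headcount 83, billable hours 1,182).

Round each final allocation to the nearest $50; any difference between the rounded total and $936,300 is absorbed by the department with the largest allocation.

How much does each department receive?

Machining: $128,550; Receiving: $210,300; Fabrication: $214,000; Packaging: $55,100; Finishing: $182,000; Plating: $146,350

Totals — headcount 615, billable hours 7,143.
Combined weights (30% headcount + 70% billable hours): Machining 0.1373; Receiving 0.2246; Fabrication 0.2285; Packaging 0.0588; Finishing 0.1944; Plating 0.1563.
Proportional shares: Machining 128,557.41; Receiving 210,306.89; Fabrication 213,964.83; Packaging 55,087.80; Finishing 182,019.25; Plating 146,363.81.
After rounding ($50): Machining $128,550; Receiving $210,300; Fabrication $213,950; Packaging $55,100; Finishing $182,000; Plating $146,350. Sum = $936,250.
Difference $936,300 − $936,250 = +$50 applied to largest allocation (Fabrication): Fabrication becomes $214,000.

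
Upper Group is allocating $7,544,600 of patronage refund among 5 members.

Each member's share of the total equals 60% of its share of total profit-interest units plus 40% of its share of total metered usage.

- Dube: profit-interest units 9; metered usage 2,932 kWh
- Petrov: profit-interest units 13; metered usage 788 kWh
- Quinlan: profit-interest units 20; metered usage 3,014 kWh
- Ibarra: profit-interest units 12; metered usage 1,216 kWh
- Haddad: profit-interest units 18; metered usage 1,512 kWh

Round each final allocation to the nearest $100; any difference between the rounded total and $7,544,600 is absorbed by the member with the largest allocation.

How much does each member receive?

Profit-interest units total 72; metered usage total 9,462.
Blended shares (60% profit-interest units + 40% metered usage): Dube 0.1989; Petrov 0.1416; Quinlan 0.2941; Ibarra 0.1514; Haddad 0.2139.
Raw shares: Dube 1,500,986.29; Petrov 1,068,658.86; Quinlan 2,218,727.96; Ibarra 1,142,294.86; Haddad 1,613,932.03.
At nearest $100: Dube $1,501,000; Petrov $1,068,700; Quinlan $2,218,700; Ibarra $1,142,300; Haddad $1,613,900. Sum = $7,544,600.
Sum already equals the total — no adjustment.

Dube: $1,501,000 · Petrov: $1,068,700 · Quinlan: $2,218,700 · Ibarra: $1,142,300 · Haddad: $1,613,900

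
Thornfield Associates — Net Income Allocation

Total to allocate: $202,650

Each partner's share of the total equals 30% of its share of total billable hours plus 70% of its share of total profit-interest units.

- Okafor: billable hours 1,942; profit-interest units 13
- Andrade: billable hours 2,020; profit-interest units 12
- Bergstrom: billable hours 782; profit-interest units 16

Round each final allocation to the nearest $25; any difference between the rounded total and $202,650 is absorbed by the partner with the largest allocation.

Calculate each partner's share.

Okafor: $69,875; Andrade: $67,400; Bergstrom: $65,375

Billable hours total 4,744; profit-interest units total 41.
Blended shares (30% billable hours + 70% profit-interest units): Okafor 0.3448; Andrade 0.3326; Bergstrom 0.3226.
Raw shares: Okafor 69,865.41; Andrade 67,405.11; Bergstrom 65,379.48.
After rounding ($25): Okafor $69,875; Andrade $67,400; Bergstrom $65,375. Sum = $202,650.
Rounded total matches; no reconciliation needed.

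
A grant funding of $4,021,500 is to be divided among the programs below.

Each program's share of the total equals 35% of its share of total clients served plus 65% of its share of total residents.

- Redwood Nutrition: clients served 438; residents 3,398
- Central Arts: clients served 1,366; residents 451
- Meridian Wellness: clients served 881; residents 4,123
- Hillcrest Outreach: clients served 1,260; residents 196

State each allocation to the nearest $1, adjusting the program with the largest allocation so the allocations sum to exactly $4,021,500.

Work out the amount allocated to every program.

Redwood Nutrition: $1,243,722; Central Arts: $631,703; Meridian Wellness: $1,633,798; Hillcrest Outreach: $512,277

Clients served total 3,945; residents total 8,168.
Blended shares (35% clients served + 65% residents): Redwood Nutrition 0.3093; Central Arts 0.1571; Meridian Wellness 0.4063; Hillcrest Outreach 0.1274.
Unrounded shares: Redwood Nutrition 1,243,722.18; Central Arts 631,703.01; Meridian Wellness 1,633,797.94; Hillcrest Outreach 512,276.87.
After rounding ($1): Redwood Nutrition $1,243,722; Central Arts $631,703; Meridian Wellness $1,633,798; Hillcrest Outreach $512,277. Sum = $4,021,500.
No rounding difference to absorb.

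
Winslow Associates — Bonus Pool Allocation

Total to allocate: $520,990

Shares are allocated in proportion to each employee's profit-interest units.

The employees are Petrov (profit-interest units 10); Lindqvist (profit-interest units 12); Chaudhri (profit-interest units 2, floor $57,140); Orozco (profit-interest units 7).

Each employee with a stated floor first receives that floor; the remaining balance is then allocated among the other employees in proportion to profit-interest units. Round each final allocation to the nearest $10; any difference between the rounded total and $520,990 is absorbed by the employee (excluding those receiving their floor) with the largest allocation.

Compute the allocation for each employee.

Petrov: $159,950 | Lindqvist: $191,940 | Chaudhri: $57,140 | Orozco: $111,960

Guaranteed amounts: Chaudhri $57,140. Residual $463,850.
Residual split over remaining profit-interest units 29: Petrov 159,948.28 → $159,950; Lindqvist 191,937.93 → $191,940; Orozco 111,963.79 → $111,960.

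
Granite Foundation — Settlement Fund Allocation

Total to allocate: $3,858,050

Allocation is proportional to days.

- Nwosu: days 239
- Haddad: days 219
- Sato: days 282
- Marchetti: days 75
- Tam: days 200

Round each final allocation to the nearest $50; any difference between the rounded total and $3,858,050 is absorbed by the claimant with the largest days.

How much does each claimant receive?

Nwosu: $908,450 | Haddad: $832,450 | Sato: $1,071,850 | Marchetti: $285,100 | Tam: $760,200

Days total: 1,015.
Proportional shares: Nwosu 239/1,015 × $3,858,050 = 908,447.24; Haddad 219/1,015 × $3,858,050 = 832,426.55; Sato 282/1,015 × $3,858,050 = 1,071,891.72; Marchetti 75/1,015 × $3,858,050 = 285,077.59; Tam 200/1,015 × $3,858,050 = 760,206.90.
Rounded to nearest $50: Nwosu $908,450; Haddad $832,450; Sato $1,071,900; Marchetti $285,100; Tam $760,200. Sum = $3,858,100.
Difference $3,858,050 − $3,858,100 = −$50 applied to largest days (Sato): Sato becomes $1,071,850.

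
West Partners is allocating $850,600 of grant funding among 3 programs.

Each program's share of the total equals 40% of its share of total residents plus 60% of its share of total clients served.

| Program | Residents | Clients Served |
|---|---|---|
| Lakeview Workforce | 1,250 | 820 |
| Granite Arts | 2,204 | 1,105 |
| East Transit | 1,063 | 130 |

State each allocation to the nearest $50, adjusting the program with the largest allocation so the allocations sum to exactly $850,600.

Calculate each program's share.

Totals — residents 4,517, clients served 2,055.
Blended shares (40% residents + 60% clients served): Lakeview Workforce 0.3501; Granite Arts 0.5178; East Transit 0.1321.
Pro-rata amounts: Lakeview Workforce 297,802.71; Granite Arts 440,441.98; East Transit 112,355.31.
At nearest $50: Lakeview Workforce $297,800; Granite Arts $440,450; East Transit $112,350. Sum = $850,600.
No rounding difference to absorb.

Lakeview Workforce: $297,800 | Granite Arts: $440,450 | East Transit: $112,350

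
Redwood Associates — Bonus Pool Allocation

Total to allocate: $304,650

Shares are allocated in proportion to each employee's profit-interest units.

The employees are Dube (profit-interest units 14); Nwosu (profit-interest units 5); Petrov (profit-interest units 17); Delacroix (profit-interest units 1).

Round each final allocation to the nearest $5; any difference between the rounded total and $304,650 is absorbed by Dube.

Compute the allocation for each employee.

Dube: $115,270 · Nwosu: $41,170 · Petrov: $139,975 · Delacroix: $8,235

Profit-interest units total: 37.
Proportional shares: Dube 14/37 × $304,650 = 115,272.97; Nwosu 5/37 × $304,650 = 41,168.92; Petrov 17/37 × $304,650 = 139,974.32; Delacroix 1/37 × $304,650 = 8,233.78.
Rounded to nearest $5: Dube $115,275; Nwosu $41,170; Petrov $139,975; Delacroix $8,235. Sum = $304,655.
Difference $304,650 − $304,655 = −$5 applied to Dube: Dube becomes $115,270.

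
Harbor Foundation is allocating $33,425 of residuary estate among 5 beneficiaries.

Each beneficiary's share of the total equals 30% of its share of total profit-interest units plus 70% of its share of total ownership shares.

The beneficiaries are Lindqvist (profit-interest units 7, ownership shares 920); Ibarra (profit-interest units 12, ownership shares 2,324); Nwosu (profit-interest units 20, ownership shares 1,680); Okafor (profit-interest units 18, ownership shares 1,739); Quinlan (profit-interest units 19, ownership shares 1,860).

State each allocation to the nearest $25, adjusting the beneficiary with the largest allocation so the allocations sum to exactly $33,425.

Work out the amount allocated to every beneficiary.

Lindqvist: $3,450; Ibarra: $7,950; Nwosu: $7,250; Okafor: $7,150; Quinlan: $7,625

Profit-interest units total 76; ownership shares total 8,523.
Combined weights (30% profit-interest units + 70% ownership shares): Lindqvist 0.1032; Ibarra 0.2382; Nwosu 0.2169; Okafor 0.2139; Quinlan 0.2278.
Pro-rata amounts: Lindqvist 3,449.19; Ibarra 7,963.18; Nwosu 7,250.78; Okafor 7,148.87; Quinlan 7,612.98.
Rounded to nearest $25: Lindqvist $3,450; Ibarra $7,975; Nwosu $7,250; Okafor $7,150; Quinlan $7,625. Sum = $33,450.
Difference $33,425 − $33,450 = −$25 applied to largest allocation (Ibarra): Ibarra becomes $7,950.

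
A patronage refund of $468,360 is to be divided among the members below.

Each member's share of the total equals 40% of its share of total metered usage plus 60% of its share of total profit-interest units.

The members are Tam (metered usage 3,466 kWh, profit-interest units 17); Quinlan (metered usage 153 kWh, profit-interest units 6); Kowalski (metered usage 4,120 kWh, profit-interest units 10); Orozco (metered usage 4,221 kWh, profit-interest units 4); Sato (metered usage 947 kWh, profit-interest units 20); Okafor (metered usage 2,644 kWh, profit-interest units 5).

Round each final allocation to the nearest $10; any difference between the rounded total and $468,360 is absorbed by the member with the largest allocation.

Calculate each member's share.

Metered usage total 15,551; profit-interest units total 62.
Combined weights (40% metered usage + 60% profit-interest units): Tam 0.2537; Quinlan 0.0620; Kowalski 0.2027; Orozco 0.1473; Sato 0.2179; Okafor 0.1164.
Proportional shares: Tam 118,807.92; Quinlan 29,038.30; Kowalski 94,959.09; Orozco 68,980.75; Sato 102,058.90; Okafor 54,515.04.
At nearest $10: Tam $118,810; Quinlan $29,040; Kowalski $94,960; Orozco $68,980; Sato $102,060; Okafor $54,520. Sum = $468,370.
Difference $468,360 − $468,370 = −$10 applied to largest allocation (Tam): Tam becomes $118,800.

Tam: $118,800 | Quinlan: $29,040 | Kowalski: $94,960 | Orozco: $68,980 | Sato: $102,060 | Okafor: $54,520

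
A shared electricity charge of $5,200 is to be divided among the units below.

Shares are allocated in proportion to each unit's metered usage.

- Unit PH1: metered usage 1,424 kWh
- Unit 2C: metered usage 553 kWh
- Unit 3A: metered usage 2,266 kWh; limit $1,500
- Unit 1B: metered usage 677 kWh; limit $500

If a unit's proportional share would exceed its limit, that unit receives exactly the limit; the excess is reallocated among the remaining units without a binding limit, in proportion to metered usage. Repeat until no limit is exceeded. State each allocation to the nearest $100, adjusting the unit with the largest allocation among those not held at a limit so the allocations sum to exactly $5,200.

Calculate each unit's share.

Unit PH1: $2,300; Unit 2C: $900; Unit 3A: $1,500; Unit 1B: $500

Combined metered usage = 4,920.
Proportional shares (ignoring caps): Unit PH1 1,505.04; Unit 2C 584.47; Unit 3A 2,394.96; Unit 1B 715.53.
Capped: Unit 3A ($1,500), Unit 1B ($500); residual $3,200 reallocated over remaining metered usage 1,977.
Shares after redistribution: Unit PH1 2,304.91 → $2,300; Unit 2C 895.09 → $900.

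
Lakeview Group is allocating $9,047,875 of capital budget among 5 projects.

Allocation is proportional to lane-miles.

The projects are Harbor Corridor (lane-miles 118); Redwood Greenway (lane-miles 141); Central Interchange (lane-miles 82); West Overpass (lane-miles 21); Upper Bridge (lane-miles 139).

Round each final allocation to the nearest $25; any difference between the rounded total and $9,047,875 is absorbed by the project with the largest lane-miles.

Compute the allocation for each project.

Lane-miles total: 118 + 141 + 82 + 21 + 139 = 501.
Unrounded shares: Harbor Corridor 2,131,036.43; Redwood Greenway 2,546,407.93; Central Interchange 1,480,889.72; West Overpass 379,252.25; Upper Bridge 2,510,288.67.
At nearest $25: Harbor Corridor $2,131,025; Redwood Greenway $2,546,400; Central Interchange $1,480,900; West Overpass $379,250; Upper Bridge $2,510,300. Sum = $9,047,875.
Rounded total matches; no reconciliation needed.

Harbor Corridor: $2,131,025; Redwood Greenway: $2,546,400; Central Interchange: $1,480,900; West Overpass: $379,250; Upper Bridge: $2,510,300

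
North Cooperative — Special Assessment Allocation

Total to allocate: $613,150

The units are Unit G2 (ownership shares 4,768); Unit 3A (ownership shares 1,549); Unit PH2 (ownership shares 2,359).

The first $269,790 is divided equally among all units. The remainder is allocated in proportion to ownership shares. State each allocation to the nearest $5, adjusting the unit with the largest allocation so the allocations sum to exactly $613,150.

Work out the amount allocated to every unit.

Unit G2: $278,625; Unit 3A: $151,235; Unit PH2: $183,290

$269,790 shared equally gives $89,930 per unit.
Remainder $343,360 by ownership shares (total 8,676): Unit G2 188,697.61 → $188,700; Unit 3A 61,302.98 → $61,305; Unit PH2 93,359.41 → $93,360.
Rounding difference −$5 on remainder applied to Unit G2.
Totals: Unit G2 $89,930 + $188,695 = $278,625; Unit 3A $89,930 + $61,305 = $151,235; Unit PH2 $89,930 + $93,360 = $183,290.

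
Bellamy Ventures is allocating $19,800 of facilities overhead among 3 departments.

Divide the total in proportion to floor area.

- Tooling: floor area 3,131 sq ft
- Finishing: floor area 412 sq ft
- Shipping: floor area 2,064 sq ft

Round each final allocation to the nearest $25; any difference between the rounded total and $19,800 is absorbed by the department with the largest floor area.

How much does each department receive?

Tooling: $11,050 · Finishing: $1,450 · Shipping: $7,300

Combined floor area = 3,131 + 412 + 2,064 = 5,607.
Pro-rata amounts: Tooling 11,056.50; Finishing 1,454.90; Shipping 7,288.60.
At nearest $25: Tooling $11,050; Finishing $1,450; Shipping $7,300. Sum = $19,800.
Rounded total matches; no reconciliation needed.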